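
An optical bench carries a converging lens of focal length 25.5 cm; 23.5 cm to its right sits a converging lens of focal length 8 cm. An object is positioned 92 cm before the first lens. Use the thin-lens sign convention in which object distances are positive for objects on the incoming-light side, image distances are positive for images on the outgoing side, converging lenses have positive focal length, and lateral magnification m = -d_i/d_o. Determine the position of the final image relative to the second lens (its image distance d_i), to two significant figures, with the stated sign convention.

4.8 cm

Lens 1: 1/d_i1 = 1/f_1 - 1/d_o1 = 1/25.5 - 1/92 = 0.02835 cm^-1, so d_i1 = 35.278 cm.
Since 35.278 cm > 23.5 cm, the first image lies past the second lens and serves as a virtual object: d_o2 = L - d_i1 = -11.778 cm.
Lens 2: 1/d_i2 = 1/f_2 - 1/d_o2 = 1/8 - 1/(-11.778) = 0.20990 cm^-1, so d_i2 = 4.764 cm.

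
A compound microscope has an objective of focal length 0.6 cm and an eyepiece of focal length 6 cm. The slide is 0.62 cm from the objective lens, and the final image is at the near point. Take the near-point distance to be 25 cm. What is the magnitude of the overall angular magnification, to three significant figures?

155

Objective: 1/d_i = 1/f_obj - 1/d_o = 1/0.6 - 1/0.62 = 0.05376 cm^-1, so d_i = 18.600 cm.
m_obj = -d_i/d_o = -18.600/0.62 = -30.000.
Eyepiece angular magnification (image at near point): M_eye = 1 + D/f_e = 1 + 25/6 = 5.167.
Overall M = m_obj x M_eye = (-30.000)(5.167) = -155.00.
|M| = 155.00.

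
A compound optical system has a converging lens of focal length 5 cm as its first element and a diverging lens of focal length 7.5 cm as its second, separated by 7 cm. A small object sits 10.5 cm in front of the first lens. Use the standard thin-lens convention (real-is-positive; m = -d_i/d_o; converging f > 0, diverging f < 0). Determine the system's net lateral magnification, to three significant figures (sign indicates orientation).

Applying the thin-lens equation to the first lens, 1/5 = 1/10.5 + 1/d_i1, which gives d_i1 = 9.545 cm.
Its lateral magnification is m_1 = -d_i1/d_o1 = -(9.545)/10.5 = -0.9091.
This image would form 9.545 cm past lens 1, i.e. 2.545 cm beyond lens 2, so it is a virtual object for lens 2: d_o2 = 7 - 9.545 = -2.545 cm.
Applying the thin-lens equation again with f_2 = -7.5 cm and d_o2 = -2.545 cm gives d_i2 = 3.853 cm.
m_2 = -(3.853)/(-2.545) = 1.5138.
Total m = m_1 x m_2 = (-0.9091)(1.5138) = -1.3761.

-1.38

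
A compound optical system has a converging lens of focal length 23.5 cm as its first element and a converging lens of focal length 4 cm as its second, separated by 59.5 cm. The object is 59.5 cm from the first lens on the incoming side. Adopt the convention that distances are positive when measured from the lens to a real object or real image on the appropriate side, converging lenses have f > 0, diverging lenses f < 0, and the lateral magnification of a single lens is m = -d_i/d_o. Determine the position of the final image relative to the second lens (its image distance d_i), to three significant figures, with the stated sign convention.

Applying the thin-lens equation to the first lens, 1/23.5 = 1/59.5 + 1/d_i1, which gives d_i1 = 38.840 cm.
That image sits 20.660 cm in front of the second lens, so d_o2 = 20.660 cm.
Applying the thin-lens equation again with f_2 = 4 cm and d_o2 = 20.660 cm gives d_i2 = 4.960 cm.

4.96 cm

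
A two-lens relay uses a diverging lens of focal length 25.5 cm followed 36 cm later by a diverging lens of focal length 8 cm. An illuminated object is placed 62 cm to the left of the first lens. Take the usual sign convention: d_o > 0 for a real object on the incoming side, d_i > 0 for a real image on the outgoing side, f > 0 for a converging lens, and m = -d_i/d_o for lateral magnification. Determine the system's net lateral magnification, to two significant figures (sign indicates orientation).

First lens: d_i1 = 1/(1/(-25.5) - 1/62) = -18.069 cm.
m_1 = -(-18.069)/62 = 0.2914.
The intermediate image is virtual, 18.069 cm to the left of lens 1, so d_o2 = L - d_i1 = 36 - (-18.069) = 54.069 cm.
Second lens: d_i2 = 1/(1/(-8) - 1/(54.069)) = -6.969 cm.
m_2 = -(-6.969)/(54.069) = 0.1289.
The system's lateral magnification is m_1 m_2 = (0.2914)(0.1289) = 0.0376.

0.038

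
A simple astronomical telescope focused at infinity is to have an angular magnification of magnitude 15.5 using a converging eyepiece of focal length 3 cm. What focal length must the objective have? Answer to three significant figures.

|M| = f_obj/|f_eye|, so f_obj = |M| x |f_eye| = 15.5 x 3 = 46.500 cm.

46.5 cm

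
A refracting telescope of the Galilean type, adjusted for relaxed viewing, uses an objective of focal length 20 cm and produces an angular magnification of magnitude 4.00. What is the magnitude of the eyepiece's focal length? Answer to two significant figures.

|M| = f_obj/|f_eye|, so |f_eye| = f_obj/|M| = 20/4.0 = 5.000 cm.
(The eyepiece is diverging, so its signed focal length is -5.000 cm.)

5.0 cm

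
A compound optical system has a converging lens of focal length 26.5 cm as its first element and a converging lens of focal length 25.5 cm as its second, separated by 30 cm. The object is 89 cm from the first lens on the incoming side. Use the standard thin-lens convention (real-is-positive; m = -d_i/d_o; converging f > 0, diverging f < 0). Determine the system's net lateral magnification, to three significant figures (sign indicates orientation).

Lens 1: 1/d_i1 = 1/f_1 - 1/d_o1 = 1/26.5 - 1/89 = 0.02650 cm^-1, so d_i1 = 37.736 cm.
m_1 = -(37.736)/89 = -0.4240.
This image would form 37.736 cm past lens 1, i.e. 7.736 cm beyond lens 2, so it is a virtual object for lens 2: d_o2 = 30 - 37.736 = -7.736 cm.
Lens 2: 1/d_i2 = 1/f_2 - 1/d_o2 = 1/25.5 - 1/(-7.736) = 0.16848 cm^-1, so d_i2 = 5.935 cm.
m_2 = -(5.935)/(-7.736) = 0.7672.
Overall magnification: m = m_1 m_2 = -0.3253.

-0.325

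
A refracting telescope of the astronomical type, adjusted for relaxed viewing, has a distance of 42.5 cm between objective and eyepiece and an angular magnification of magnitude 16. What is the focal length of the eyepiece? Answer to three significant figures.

In normal adjustment the tube length equals f_obj + f_eye and |M| = f_obj/f_eye.
So f_obj = 16 f_eye and 16 f_eye + f_eye = 42.5 cm, giving f_eye = 42.5/17 = 2.500 cm and f_obj = 40.000 cm.

2.50 cm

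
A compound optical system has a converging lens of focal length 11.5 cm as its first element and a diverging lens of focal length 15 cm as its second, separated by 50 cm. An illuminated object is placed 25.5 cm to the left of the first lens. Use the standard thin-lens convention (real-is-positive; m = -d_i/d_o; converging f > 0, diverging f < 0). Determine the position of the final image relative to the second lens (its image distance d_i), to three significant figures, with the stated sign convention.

-9.89 cm

Lens 1: 1/d_i1 = 1/f_1 - 1/d_o1 = 1/11.5 - 1/25.5 = 0.04774 cm^-1, so d_i1 = 20.946 cm.
That image sits 29.054 cm in front of the second lens, so d_o2 = 29.054 cm.
Lens 2: 1/d_i2 = 1/f_2 - 1/d_o2 = 1/(-15) - 1/(29.054) = -0.10109 cm^-1, so d_i2 = -9.893 cm.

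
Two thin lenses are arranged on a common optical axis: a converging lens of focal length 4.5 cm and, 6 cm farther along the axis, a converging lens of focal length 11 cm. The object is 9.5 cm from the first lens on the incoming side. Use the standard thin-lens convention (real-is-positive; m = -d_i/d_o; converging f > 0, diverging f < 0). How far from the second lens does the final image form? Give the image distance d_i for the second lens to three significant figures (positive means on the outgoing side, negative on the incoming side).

Applying the thin-lens equation to the first lens, 1/4.5 = 1/9.5 + 1/d_i1, which gives d_i1 = 8.550 cm.
This image would form 8.550 cm past lens 1, i.e. 2.550 cm beyond lens 2, so it is a virtual object for lens 2: d_o2 = 6 - 8.550 = -2.550 cm.
Applying the thin-lens equation again with f_2 = 11 cm and d_o2 = -2.550 cm gives d_i2 = 2.070 cm.

2.07 cm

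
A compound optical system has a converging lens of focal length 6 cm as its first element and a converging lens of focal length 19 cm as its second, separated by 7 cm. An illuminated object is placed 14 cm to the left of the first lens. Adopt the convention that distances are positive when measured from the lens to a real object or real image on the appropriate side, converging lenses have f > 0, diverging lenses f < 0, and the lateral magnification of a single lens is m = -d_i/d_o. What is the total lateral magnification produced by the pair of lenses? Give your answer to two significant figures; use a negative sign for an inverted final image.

-0.63

Applying the thin-lens equation to the first lens, 1/6 = 1/14 + 1/d_i1, which gives d_i1 = 10.500 cm.
Its lateral magnification is m_1 = -d_i1/d_o1 = -(10.500)/14 = -0.7500.
This image would form 10.500 cm past lens 1, i.e. 3.500 cm beyond lens 2, so it is a virtual object for lens 2: d_o2 = 7 - 10.500 = -3.500 cm.
Applying the thin-lens equation again with f_2 = 19 cm and d_o2 = -3.500 cm gives d_i2 = 2.956 cm.
m_2 = -(2.956)/(-3.500) = 0.8444.
Total m = m_1 x m_2 = (-0.7500)(0.8444) = -0.6333.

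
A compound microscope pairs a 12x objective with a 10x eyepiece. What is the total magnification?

The overall magnification of a compound microscope is the product of the objective and eyepiece magnifications:
M = M_obj x M_eye = 12 x 10 = 120.

120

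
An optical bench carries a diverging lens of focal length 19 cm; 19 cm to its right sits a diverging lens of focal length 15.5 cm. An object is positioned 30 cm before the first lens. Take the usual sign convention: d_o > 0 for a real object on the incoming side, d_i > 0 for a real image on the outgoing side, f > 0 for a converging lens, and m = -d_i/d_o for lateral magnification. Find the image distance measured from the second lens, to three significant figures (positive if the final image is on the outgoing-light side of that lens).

Lens 1: 1/d_i1 = 1/f_1 - 1/d_o1 = 1/(-19) - 1/30 = -0.08596 cm^-1, so d_i1 = -11.633 cm.
With d_i1 < 0 the first image is virtual and lies on the object side; the object distance for lens 2 is d_o2 = 19 - (-11.633) = 30.633 cm.
Lens 2: 1/d_i2 = 1/f_2 - 1/d_o2 = 1/(-15.5) - 1/(30.633) = -0.09716 cm^-1, so d_i2 = -10.292 cm.

-10.3 cm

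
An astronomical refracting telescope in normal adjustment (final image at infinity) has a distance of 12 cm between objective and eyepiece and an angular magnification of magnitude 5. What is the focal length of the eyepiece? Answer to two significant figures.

In normal adjustment the tube length equals f_obj + f_eye and |M| = f_obj/f_eye.
So f_obj = 5 f_eye and 5 f_eye + f_eye = 12 cm, giving f_eye = 12/6 = 2.000 cm and f_obj = 10.000 cm.

2.0 cm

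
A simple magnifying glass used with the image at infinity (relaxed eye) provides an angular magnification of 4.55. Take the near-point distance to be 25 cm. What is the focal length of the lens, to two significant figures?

5.5 cm

For the image at infinity, M = D/f.
f = D/M = 25/4.55 = 5.495 cm.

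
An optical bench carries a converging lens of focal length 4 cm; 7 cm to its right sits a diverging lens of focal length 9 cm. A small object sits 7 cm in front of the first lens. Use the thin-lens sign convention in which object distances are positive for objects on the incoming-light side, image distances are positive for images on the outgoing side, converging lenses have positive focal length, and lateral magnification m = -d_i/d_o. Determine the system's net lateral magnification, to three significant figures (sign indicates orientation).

-1.80

First lens: d_i1 = 1/(1/4 - 1/7) = 9.333 cm.
m_1 = -(9.333)/7 = -1.3333.
This image would form 9.333 cm past lens 1, i.e. 2.333 cm beyond lens 2, so it is a virtual object for lens 2: d_o2 = 7 - 9.333 = -2.333 cm.
Second lens: d_i2 = 1/(1/(-9) - 1/(-2.333)) = 3.150 cm.
m_2 = -(3.150)/(-2.333) = 1.3500.
Overall magnification: m = m_1 m_2 = -1.8000.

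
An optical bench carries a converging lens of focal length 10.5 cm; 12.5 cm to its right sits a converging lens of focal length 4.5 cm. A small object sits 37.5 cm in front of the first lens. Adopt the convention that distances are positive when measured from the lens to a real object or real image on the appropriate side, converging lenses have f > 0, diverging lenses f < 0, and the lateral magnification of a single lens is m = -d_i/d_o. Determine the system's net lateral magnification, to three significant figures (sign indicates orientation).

Lens 1: 1/d_i1 = 1/f_1 - 1/d_o1 = 1/10.5 - 1/37.5 = 0.06857 cm^-1, so d_i1 = 14.583 cm.
m_1 = -(14.583)/37.5 = -0.3889.
This image would form 14.583 cm past lens 1, i.e. 2.083 cm beyond lens 2, so it is a virtual object for lens 2: d_o2 = 12.5 - 14.583 = -2.083 cm.
Lens 2: 1/d_i2 = 1/f_2 - 1/d_o2 = 1/4.5 - 1/(-2.083) = 0.70222 cm^-1, so d_i2 = 1.424 cm.
m_2 = -(1.424)/(-2.083) = 0.6835.
Overall magnification: m = m_1 m_2 = -0.2658.

-0.266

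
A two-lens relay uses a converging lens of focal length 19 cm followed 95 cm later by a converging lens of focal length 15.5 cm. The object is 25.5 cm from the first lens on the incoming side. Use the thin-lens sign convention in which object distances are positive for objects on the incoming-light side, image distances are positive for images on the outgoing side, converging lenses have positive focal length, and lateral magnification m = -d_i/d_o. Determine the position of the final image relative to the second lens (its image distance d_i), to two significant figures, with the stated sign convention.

64 cm

Lens 1: 1/d_i1 = 1/f_1 - 1/d_o1 = 1/19 - 1/25.5 = 0.01342 cm^-1, so d_i1 = 74.538 cm.
The intermediate image is 74.538 cm to the right of lens 1, so d_o2 = L - d_i1 = 95 - 74.538 = 20.462 cm.
Lens 2: 1/d_i2 = 1/f_2 - 1/d_o2 = 1/15.5 - 1/(20.462) = 0.01564 cm^-1, so d_i2 = 63.922 cm.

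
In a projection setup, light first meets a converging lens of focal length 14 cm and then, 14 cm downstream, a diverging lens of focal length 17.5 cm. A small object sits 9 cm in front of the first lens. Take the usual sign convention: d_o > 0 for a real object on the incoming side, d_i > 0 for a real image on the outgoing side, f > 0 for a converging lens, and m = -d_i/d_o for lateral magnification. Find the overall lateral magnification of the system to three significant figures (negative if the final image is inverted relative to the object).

First lens: d_i1 = 1/(1/14 - 1/9) = -25.200 cm.
m_1 = -(-25.200)/9 = 2.8000.
The intermediate image is virtual, 25.200 cm to the left of lens 1, so d_o2 = L - d_i1 = 14 - (-25.200) = 39.200 cm.
Second lens: d_i2 = 1/(1/(-17.5) - 1/(39.200)) = -12.099 cm.
m_2 = -(-12.099)/(39.200) = 0.3086.
Total m = m_1 x m_2 = (2.8000)(0.3086) = 0.8642.

0.864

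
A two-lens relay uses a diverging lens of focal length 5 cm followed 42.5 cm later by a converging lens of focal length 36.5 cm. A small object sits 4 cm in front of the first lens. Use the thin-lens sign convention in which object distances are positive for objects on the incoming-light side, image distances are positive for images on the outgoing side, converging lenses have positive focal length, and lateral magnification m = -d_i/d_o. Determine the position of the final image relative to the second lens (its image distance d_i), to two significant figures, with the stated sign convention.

200 cm

Applying the thin-lens equation to the first lens, 1/(-5) = 1/4 + 1/d_i1, which gives d_i1 = -2.222 cm.
The intermediate image is virtual, 2.222 cm to the left of lens 1, so d_o2 = L - d_i1 = 42.5 - (-2.222) = 44.722 cm.
Applying the thin-lens equation again with f_2 = 36.5 cm and d_o2 = 44.722 cm gives d_i2 = 198.530 cm.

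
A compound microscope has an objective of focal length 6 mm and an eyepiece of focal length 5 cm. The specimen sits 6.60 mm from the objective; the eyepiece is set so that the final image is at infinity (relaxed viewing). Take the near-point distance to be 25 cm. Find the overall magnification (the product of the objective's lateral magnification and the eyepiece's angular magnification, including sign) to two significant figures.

-50

Convert to cm: f_obj = 6 mm = 0.6 cm; d_o = 6.60 mm = 0.66 cm.
Objective: 1/d_i = 1/f_obj - 1/d_o = 1/0.6 - 1/0.66 = 0.15152 cm^-1, so d_i = 6.600 cm.
m_obj = -d_i/d_o = -6.600/0.66 = -10.000.
Eyepiece angular magnification (image at infinity): M_eye = D/f_e = 25/5 = 5.000.
Overall M = m_obj x M_eye = (-10.000)(5.000) = -50.00.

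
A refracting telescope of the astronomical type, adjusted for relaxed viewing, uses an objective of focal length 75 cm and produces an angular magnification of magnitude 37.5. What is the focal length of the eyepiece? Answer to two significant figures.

|M| = f_obj/f_eye, so f_eye = f_obj/|M| = 75/37.5 = 2.000 cm.

2.0 cm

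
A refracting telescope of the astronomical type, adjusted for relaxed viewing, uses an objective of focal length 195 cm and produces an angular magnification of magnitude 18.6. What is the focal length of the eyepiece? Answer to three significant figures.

10.5 cm

|M| = f_obj/f_eye, so f_eye = f_obj/|M| = 195/18.6 = 10.484 cm.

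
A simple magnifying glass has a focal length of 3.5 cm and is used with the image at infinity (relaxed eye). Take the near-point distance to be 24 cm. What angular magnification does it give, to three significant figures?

6.86

M = D/f = 24/3.5 = 6.857.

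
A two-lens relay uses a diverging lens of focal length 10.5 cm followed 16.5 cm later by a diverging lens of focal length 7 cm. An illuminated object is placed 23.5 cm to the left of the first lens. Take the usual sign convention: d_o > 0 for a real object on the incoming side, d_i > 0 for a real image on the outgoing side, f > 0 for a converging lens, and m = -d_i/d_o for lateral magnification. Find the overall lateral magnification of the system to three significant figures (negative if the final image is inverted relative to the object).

0.0703

Applying the thin-lens equation to the first lens, 1/(-10.5) = 1/23.5 + 1/d_i1, which gives d_i1 = -7.257 cm.
Its lateral magnification is m_1 = -d_i1/d_o1 = -(-7.257)/23.5 = 0.3088.
With d_i1 < 0 the first image is virtual and lies on the object side; the object distance for lens 2 is d_o2 = 16.5 - (-7.257) = 23.757 cm.
Applying the thin-lens equation again with f_2 = -7 cm and d_o2 = 23.757 cm gives d_i2 = -5.407 cm.
m_2 = -(-5.407)/(23.757) = 0.2276.
The system's lateral magnification is m_1 m_2 = (0.3088)(0.2276) = 0.0703.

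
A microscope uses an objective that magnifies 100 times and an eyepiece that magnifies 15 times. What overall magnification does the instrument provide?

1500

The overall magnification of a compound microscope is the product of the objective and eyepiece magnifications:
M = M_obj x M_eye = 100 x 15 = 1500.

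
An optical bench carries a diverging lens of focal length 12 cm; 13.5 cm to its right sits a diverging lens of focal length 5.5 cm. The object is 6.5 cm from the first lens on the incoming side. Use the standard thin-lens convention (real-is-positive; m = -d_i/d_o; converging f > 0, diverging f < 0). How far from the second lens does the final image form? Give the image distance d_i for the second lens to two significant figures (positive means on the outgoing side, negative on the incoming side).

-4.2 cm

First lens: d_i1 = 1/(1/(-12) - 1/6.5) = -4.216 cm.
The intermediate image is virtual, 4.216 cm to the left of lens 1, so d_o2 = L - d_i1 = 13.5 - (-4.216) = 17.716 cm.
Second lens: d_i2 = 1/(1/(-5.5) - 1/(17.716)) = -4.197 cm.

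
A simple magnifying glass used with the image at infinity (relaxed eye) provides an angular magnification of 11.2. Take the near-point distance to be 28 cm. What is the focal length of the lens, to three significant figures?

For the image at infinity, M = D/f.
f = D/M = 28/11.2 = 2.500 cm.

2.50 cm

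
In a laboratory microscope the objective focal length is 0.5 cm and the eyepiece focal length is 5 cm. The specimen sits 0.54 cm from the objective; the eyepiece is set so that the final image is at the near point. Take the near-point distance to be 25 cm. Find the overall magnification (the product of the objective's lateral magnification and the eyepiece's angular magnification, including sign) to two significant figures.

Objective: 1/d_i = 1/f_obj - 1/d_o = 1/0.5 - 1/0.54 = 0.14815 cm^-1, so d_i = 6.750 cm.
m_obj = -d_i/d_o = -6.750/0.54 = -12.500.
Eyepiece angular magnification (image at near point): M_eye = 1 + D/f_e = 1 + 25/5 = 6.000.
Overall M = m_obj x M_eye = (-12.500)(6.000) = -75.00.

-75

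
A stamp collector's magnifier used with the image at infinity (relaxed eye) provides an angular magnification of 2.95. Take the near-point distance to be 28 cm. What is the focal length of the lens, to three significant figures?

For the image at infinity, M = D/f.
f = D/M = 28/2.95 = 9.492 cm.

9.49 cm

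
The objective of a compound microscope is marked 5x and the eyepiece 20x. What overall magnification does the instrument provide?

100

The overall magnification of a compound microscope is the product of the objective and eyepiece magnifications:
M = M_obj x M_eye = 5 x 20 = 100.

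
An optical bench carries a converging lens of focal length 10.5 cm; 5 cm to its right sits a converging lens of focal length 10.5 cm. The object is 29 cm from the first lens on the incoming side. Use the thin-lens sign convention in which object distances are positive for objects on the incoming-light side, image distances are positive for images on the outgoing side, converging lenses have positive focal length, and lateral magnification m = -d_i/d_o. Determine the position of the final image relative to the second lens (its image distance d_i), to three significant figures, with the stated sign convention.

Applying the thin-lens equation to the first lens, 1/10.5 = 1/29 + 1/d_i1, which gives d_i1 = 16.459 cm.
This image would form 16.459 cm past lens 1, i.e. 11.459 cm beyond lens 2, so it is a virtual object for lens 2: d_o2 = 5 - 16.459 = -11.459 cm.
Applying the thin-lens equation again with f_2 = 10.5 cm and d_o2 = -11.459 cm gives d_i2 = 5.479 cm.

5.48 cm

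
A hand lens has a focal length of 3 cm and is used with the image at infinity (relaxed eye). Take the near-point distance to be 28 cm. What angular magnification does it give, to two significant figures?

M = D/f = 28/3 = 9.333.

9.3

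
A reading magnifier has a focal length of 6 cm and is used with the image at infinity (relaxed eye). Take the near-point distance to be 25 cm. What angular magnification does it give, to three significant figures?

M = D/f = 25/6 = 4.167.

4.17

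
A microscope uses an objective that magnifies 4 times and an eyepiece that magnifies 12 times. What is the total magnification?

48

The overall magnification of a compound microscope is the product of the objective and eyepiece magnifications:
M = M_obj x M_eye = 4 x 12 = 48.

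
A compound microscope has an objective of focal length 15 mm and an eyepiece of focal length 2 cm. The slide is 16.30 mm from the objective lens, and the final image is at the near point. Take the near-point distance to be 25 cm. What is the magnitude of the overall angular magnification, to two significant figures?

Convert to cm: f_obj = 15 mm = 1.5 cm; d_o = 16.30 mm = 1.63 cm.
Objective: 1/d_i = 1/f_obj - 1/d_o = 1/1.5 - 1/1.63 = 0.05317 cm^-1, so d_i = 18.808 cm.
m_obj = -d_i/d_o = -18.808/1.63 = -11.538.
Eyepiece angular magnification (image at near point): M_eye = 1 + D/f_e = 1 + 25/2 = 13.500.
Overall M = m_obj x M_eye = (-11.538)(13.500) = -155.77.
|M| = 155.77.

160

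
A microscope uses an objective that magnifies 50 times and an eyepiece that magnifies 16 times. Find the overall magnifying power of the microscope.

The overall magnification of a compound microscope is the product of the objective and eyepiece magnifications:
M = M_obj x M_eye = 50 x 16 = 800.

800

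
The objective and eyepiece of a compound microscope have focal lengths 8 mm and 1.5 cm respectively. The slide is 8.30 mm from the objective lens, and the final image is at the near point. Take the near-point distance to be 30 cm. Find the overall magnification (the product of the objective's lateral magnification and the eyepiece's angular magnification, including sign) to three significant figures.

-560

Convert to cm: f_obj = 8 mm = 0.8 cm; d_o = 8.30 mm = 0.83 cm.
Objective: 1/d_i = 1/f_obj - 1/d_o = 1/0.8 - 1/0.83 = 0.04518 cm^-1, so d_i = 22.133 cm.
m_obj = -d_i/d_o = -22.133/0.83 = -26.667.
Eyepiece angular magnification (image at near point): M_eye = 1 + D/f_e = 1 + 30/1.5 = 21.000.
Overall M = m_obj x M_eye = (-26.667)(21.000) = -560.00.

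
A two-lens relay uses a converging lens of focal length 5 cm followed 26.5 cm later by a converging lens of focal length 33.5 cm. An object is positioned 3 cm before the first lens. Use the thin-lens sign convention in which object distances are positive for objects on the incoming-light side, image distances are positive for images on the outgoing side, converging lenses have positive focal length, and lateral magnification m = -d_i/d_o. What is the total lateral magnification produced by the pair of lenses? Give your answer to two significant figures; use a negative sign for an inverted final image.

Applying the thin-lens equation to the first lens, 1/5 = 1/3 + 1/d_i1, which gives d_i1 = -7.500 cm.
Its lateral magnification is m_1 = -d_i1/d_o1 = -(-7.500)/3 = 2.5000.
With d_i1 < 0 the first image is virtual and lies on the object side; the object distance for lens 2 is d_o2 = 26.5 - (-7.500) = 34.000 cm.
Applying the thin-lens equation again with f_2 = 33.5 cm and d_o2 = 34.000 cm gives d_i2 = 2278.000 cm.
m_2 = -(2278.000)/(34.000) = -67.0000.
The system's lateral magnification is m_1 m_2 = (2.5000)(-67.0000) = -167.5000.

-170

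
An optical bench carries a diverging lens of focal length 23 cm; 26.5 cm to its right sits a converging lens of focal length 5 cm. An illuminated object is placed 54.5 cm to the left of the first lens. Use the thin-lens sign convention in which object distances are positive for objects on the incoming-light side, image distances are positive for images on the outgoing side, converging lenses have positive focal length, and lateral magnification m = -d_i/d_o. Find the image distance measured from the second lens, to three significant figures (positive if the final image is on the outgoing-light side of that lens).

5.66 cm

Lens 1: 1/d_i1 = 1/f_1 - 1/d_o1 = 1/(-23) - 1/54.5 = -0.06183 cm^-1, so d_i1 = -16.174 cm.
The intermediate image is virtual, 16.174 cm to the left of lens 1, so d_o2 = L - d_i1 = 26.5 - (-16.174) = 42.674 cm.
Lens 2: 1/d_i2 = 1/f_2 - 1/d_o2 = 1/5 - 1/(42.674) = 0.17657 cm^-1, so d_i2 = 5.664 cm.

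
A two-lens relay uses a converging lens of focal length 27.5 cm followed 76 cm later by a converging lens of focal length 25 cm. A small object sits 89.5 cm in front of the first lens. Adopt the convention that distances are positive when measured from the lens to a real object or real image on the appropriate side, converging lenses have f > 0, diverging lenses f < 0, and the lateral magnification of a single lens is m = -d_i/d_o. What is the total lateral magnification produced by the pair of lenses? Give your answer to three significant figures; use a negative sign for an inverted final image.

Lens 1: 1/d_i1 = 1/f_1 - 1/d_o1 = 1/27.5 - 1/89.5 = 0.02519 cm^-1, so d_i1 = 39.698 cm.
m_1 = -(39.698)/89.5 = -0.4435.
The intermediate image is 39.698 cm to the right of lens 1, so d_o2 = L - d_i1 = 76 - 39.698 = 36.302 cm.
Lens 2: 1/d_i2 = 1/f_2 - 1/d_o2 = 1/25 - 1/(36.302) = 0.01245 cm^-1, so d_i2 = 80.298 cm.
m_2 = -(80.298)/(36.302) = -2.2119.
Overall magnification: m = m_1 m_2 = 0.9811.

0.981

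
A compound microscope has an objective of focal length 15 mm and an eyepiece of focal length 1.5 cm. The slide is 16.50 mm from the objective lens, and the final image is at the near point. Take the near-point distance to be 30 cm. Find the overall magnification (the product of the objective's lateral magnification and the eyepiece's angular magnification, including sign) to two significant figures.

-210

Convert to cm: f_obj = 15 mm = 1.5 cm; d_o = 16.50 mm = 1.65 cm.
Objective: 1/d_i = 1/f_obj - 1/d_o = 1/1.5 - 1/1.65 = 0.06061 cm^-1, so d_i = 16.500 cm.
m_obj = -d_i/d_o = -16.500/1.65 = -10.000.
Eyepiece angular magnification (image at near point): M_eye = 1 + D/f_e = 1 + 30/1.5 = 21.000.
Overall M = m_obj x M_eye = (-10.000)(21.000) = -210.00.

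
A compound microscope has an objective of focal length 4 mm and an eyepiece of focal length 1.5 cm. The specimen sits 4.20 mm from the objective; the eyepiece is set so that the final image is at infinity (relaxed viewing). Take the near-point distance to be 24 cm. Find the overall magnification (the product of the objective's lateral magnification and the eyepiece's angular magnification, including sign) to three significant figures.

Convert to cm: f_obj = 4 mm = 0.4 cm; d_o = 4.20 mm = 0.42 cm.
Objective: 1/d_i = 1/f_obj - 1/d_o = 1/0.4 - 1/0.42 = 0.11905 cm^-1, so d_i = 8.400 cm.
m_obj = -d_i/d_o = -8.400/0.42 = -20.000.
Eyepiece angular magnification (image at infinity): M_eye = D/f_e = 24/1.5 = 16.000.
Overall M = m_obj x M_eye = (-20.000)(16.000) = -320.00.

-320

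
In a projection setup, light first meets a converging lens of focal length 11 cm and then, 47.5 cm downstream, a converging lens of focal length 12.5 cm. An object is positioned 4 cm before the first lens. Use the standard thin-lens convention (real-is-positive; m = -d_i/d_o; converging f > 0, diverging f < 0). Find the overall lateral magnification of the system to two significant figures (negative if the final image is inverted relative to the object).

-0.48

Applying the thin-lens equation to the first lens, 1/11 = 1/4 + 1/d_i1, which gives d_i1 = -6.286 cm.
Its lateral magnification is m_1 = -d_i1/d_o1 = -(-6.286)/4 = 1.5714.
The intermediate image is virtual, 6.286 cm to the left of lens 1, so d_o2 = L - d_i1 = 47.5 - (-6.286) = 53.786 cm.
Applying the thin-lens equation again with f_2 = 12.5 cm and d_o2 = 53.786 cm gives d_i2 = 16.285 cm.
m_2 = -(16.285)/(53.786) = -0.3028.
Overall magnification: m = m_1 m_2 = -0.4758.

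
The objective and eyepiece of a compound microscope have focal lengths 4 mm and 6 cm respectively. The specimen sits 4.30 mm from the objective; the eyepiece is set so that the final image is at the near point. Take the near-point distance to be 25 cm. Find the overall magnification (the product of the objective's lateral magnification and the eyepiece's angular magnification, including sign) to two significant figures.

-69

Convert to cm: f_obj = 4 mm = 0.4 cm; d_o = 4.30 mm = 0.43 cm.
Objective: 1/d_i = 1/f_obj - 1/d_o = 1/0.4 - 1/0.43 = 0.17442 cm^-1, so d_i = 5.733 cm.
m_obj = -d_i/d_o = -5.733/0.43 = -13.333.
Eyepiece angular magnification (image at near point): M_eye = 1 + D/f_e = 1 + 25/6 = 5.167.
Overall M = m_obj x M_eye = (-13.333)(5.167) = -68.89.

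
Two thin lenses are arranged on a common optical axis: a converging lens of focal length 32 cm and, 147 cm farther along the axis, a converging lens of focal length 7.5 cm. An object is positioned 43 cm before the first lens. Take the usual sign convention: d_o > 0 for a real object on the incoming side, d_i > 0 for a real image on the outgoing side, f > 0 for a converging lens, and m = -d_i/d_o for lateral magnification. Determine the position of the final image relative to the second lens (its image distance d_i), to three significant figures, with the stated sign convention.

11.4 cm

Lens 1: 1/d_i1 = 1/f_1 - 1/d_o1 = 1/32 - 1/43 = 0.00799 cm^-1, so d_i1 = 125.091 cm.
That image sits 21.909 cm in front of the second lens, so d_o2 = 21.909 cm.
Lens 2: 1/d_i2 = 1/f_2 - 1/d_o2 = 1/7.5 - 1/(21.909) = 0.08769 cm^-1, so d_i2 = 11.404 cm.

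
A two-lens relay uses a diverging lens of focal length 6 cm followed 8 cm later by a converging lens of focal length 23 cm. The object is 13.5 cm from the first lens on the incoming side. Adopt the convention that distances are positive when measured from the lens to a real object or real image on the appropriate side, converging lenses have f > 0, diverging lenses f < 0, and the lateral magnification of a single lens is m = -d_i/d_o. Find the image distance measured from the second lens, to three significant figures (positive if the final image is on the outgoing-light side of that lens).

First lens: d_i1 = 1/(1/(-6) - 1/13.5) = -4.154 cm.
With d_i1 < 0 the first image is virtual and lies on the object side; the object distance for lens 2 is d_o2 = 8 - (-4.154) = 12.154 cm.
Second lens: d_i2 = 1/(1/23 - 1/(12.154)) = -25.773 cm.

-25.8 cm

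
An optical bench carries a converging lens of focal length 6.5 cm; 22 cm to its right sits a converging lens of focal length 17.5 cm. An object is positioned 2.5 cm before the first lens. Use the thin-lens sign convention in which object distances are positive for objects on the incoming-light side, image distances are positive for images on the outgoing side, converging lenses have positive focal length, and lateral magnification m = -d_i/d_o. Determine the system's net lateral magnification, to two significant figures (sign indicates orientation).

-3.3

Applying the thin-lens equation to the first lens, 1/6.5 = 1/2.5 + 1/d_i1, which gives d_i1 = -4.062 cm.
Its lateral magnification is m_1 = -d_i1/d_o1 = -(-4.062)/2.5 = 1.6250.
With d_i1 < 0 the first image is virtual and lies on the object side; the object distance for lens 2 is d_o2 = 22 - (-4.062) = 26.062 cm.
Applying the thin-lens equation again with f_2 = 17.5 cm and d_o2 = 26.062 cm gives d_i2 = 53.266 cm.
m_2 = -(53.266)/(26.062) = -2.0438.
Overall magnification: m = m_1 m_2 = -3.3212.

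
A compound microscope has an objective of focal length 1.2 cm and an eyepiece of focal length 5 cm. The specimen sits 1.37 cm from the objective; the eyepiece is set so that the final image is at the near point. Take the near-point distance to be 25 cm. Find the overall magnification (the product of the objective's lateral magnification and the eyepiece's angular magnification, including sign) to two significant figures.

Objective: 1/d_i = 1/f_obj - 1/d_o = 1/1.2 - 1/1.37 = 0.10341 cm^-1, so d_i = 9.671 cm.
m_obj = -d_i/d_o = -9.671/1.37 = -7.059.
Eyepiece angular magnification (image at near point): M_eye = 1 + D/f_e = 1 + 25/5 = 6.000.
Overall M = m_obj x M_eye = (-7.059)(6.000) = -42.35.

-42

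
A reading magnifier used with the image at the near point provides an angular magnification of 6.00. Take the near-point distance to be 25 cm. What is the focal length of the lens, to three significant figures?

5.00 cm

For the image at the near point, M = 1 + D/f.
f = D/(M - 1) = 25/(6.0 - 1) = 5.000 cm.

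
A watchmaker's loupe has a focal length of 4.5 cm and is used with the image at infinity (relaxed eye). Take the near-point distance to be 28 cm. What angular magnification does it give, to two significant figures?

M = D/f = 28/4.5 = 6.222.

6.2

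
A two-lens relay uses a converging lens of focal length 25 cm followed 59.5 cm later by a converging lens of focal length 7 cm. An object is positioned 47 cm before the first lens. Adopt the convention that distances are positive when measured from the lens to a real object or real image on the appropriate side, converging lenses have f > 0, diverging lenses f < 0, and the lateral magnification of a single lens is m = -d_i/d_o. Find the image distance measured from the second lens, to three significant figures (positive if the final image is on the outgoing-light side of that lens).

-46.9 cm

First lens: d_i1 = 1/(1/25 - 1/47) = 53.409 cm.
Object distance for lens 2: d_o2 = 59.5 - 53.409 = 6.091 cm.
Second lens: d_i2 = 1/(1/7 - 1/(6.091)) = -46.900 cm.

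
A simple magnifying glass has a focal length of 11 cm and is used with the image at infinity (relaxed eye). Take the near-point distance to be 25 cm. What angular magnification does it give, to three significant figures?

2.27

M = D/f = 25/11 = 2.273.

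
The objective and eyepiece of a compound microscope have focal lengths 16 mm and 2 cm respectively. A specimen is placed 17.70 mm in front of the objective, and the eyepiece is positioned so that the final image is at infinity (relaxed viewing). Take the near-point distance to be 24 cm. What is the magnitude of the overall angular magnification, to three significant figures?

Convert to cm: f_obj = 16 mm = 1.6 cm; d_o = 17.70 mm = 1.77 cm.
Objective: 1/d_i = 1/f_obj - 1/d_o = 1/1.6 - 1/1.77 = 0.06003 cm^-1, so d_i = 16.659 cm.
m_obj = -d_i/d_o = -16.659/1.77 = -9.412.
Eyepiece angular magnification (image at infinity): M_eye = D/f_e = 24/2 = 12.000.
Overall M = m_obj x M_eye = (-9.412)(12.000) = -112.94.
|M| = 112.94.

113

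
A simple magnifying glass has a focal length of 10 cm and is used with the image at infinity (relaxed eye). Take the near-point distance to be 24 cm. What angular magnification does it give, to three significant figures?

M = D/f = 24/10 = 2.400.

2.40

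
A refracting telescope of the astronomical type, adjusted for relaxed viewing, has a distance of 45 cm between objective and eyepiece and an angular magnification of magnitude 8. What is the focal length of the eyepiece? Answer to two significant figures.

In normal adjustment the tube length equals f_obj + f_eye and |M| = f_obj/f_eye.
So f_obj = 8 f_eye and 8 f_eye + f_eye = 45 cm, giving f_eye = 45/9 = 5.000 cm and f_obj = 40.000 cm.

5.0 cm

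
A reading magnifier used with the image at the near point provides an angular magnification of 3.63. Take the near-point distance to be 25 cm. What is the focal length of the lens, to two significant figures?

9.5 cm

For the image at the near point, M = 1 + D/f.
f = D/(M - 1) = 25/(3.63 - 1) = 9.506 cm.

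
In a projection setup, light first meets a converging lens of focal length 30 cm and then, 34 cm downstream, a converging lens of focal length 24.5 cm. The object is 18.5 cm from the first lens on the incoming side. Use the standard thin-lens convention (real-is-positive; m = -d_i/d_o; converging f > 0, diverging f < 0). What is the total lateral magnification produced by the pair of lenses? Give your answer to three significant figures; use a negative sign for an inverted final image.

-1.11

Lens 1: 1/d_i1 = 1/f_1 - 1/d_o1 = 1/30 - 1/18.5 = -0.02072 cm^-1, so d_i1 = -48.261 cm.
m_1 = -(-48.261)/18.5 = 2.6087.
With d_i1 < 0 the first image is virtual and lies on the object side; the object distance for lens 2 is d_o2 = 34 - (-48.261) = 82.261 cm.
Lens 2: 1/d_i2 = 1/f_2 - 1/d_o2 = 1/24.5 - 1/(82.261) = 0.02866 cm^-1, so d_i2 = 34.892 cm.
m_2 = -(34.892)/(82.261) = -0.4242.
Overall magnification: m = m_1 m_2 = -1.1065.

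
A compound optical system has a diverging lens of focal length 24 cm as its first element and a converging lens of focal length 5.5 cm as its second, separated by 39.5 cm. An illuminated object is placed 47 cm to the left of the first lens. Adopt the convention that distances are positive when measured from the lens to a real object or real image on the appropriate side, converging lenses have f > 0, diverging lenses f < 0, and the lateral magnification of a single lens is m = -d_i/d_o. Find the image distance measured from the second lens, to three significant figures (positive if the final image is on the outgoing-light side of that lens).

6.11 cm

First lens: d_i1 = 1/(1/(-24) - 1/47) = -15.887 cm.
The intermediate image is virtual, 15.887 cm to the left of lens 1, so d_o2 = L - d_i1 = 39.5 - (-15.887) = 55.387 cm.
Second lens: d_i2 = 1/(1/5.5 - 1/(55.387)) = 6.106 cm.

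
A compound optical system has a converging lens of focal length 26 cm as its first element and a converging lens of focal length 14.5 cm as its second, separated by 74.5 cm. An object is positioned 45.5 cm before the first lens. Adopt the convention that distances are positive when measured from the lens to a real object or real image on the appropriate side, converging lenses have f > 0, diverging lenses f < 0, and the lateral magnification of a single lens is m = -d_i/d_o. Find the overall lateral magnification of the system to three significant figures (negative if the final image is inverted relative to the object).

-29.0

First lens: d_i1 = 1/(1/26 - 1/45.5) = 60.667 cm.
m_1 = -(60.667)/45.5 = -1.3333.
The intermediate image is 60.667 cm to the right of lens 1, so d_o2 = L - d_i1 = 74.5 - 60.667 = 13.833 cm.
Second lens: d_i2 = 1/(1/14.5 - 1/(13.833)) = -300.875 cm.
m_2 = -(-300.875)/(13.833) = 21.7500.
The system's lateral magnification is m_1 m_2 = (-1.3333)(21.7500) = -29.0000.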